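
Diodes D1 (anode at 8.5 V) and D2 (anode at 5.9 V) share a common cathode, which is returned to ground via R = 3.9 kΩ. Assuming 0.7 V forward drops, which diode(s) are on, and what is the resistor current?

Only D1 conducts; I_R ≈ 2 mA

Assume both conduct. Then node N would need to be at both 8.5−0.7 = 7.8 V and 5.9−0.7 = 5.2 V, which is impossible.
Assume only D1 conducts: V_N = 8.5 − 0.7 = 7.8 V, so I_R = 7.8/3.9 = 2 mA.
Check D2: its anode-to-cathode voltage is 5.9 − 7.8 = -1.9 V < 0.7 V, so it is off. The assumption is consistent.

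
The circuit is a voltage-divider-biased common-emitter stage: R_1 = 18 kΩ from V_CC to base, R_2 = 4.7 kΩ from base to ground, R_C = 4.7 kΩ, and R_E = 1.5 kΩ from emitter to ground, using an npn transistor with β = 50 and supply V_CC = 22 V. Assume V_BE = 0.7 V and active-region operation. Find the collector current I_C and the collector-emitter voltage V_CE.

I_C ≈ 2.4 mA, V_CE ≈ 7 V

Thevenize the base divider: V_Th = V_CC·R_2/(R_1+R_2) = 22×4.7/22.7 = 4.56 V, R_Th = R_1‖R_2 = 3.73 kΩ.
Base-emitter loop: V_Th = I_B·R_Th + V_BE + (β+1)I_B·R_E, so I_B = (4.56 − 0.7) / (3.73 + 51×1.5) = 0.0481 mA.
I_C = β·I_B = 50×0.0481 = 2.4 mA, and I_E = (β+1)I_B = 2.45 mA.
V_CE = V_CC − I_C·R_C − I_E·R_E = 22 − 2.4×4.7 − 2.45×1.5 = 7.03 V.
V_CE = 7.03 V > 0.2 V confirms active-region operation.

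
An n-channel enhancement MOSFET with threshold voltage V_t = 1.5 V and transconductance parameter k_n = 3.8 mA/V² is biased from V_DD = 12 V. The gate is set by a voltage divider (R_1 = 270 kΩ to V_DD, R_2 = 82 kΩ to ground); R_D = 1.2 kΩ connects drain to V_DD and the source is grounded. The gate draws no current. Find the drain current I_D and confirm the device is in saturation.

I_D ≈ 3.2 mA

V_G = V_DD·R_2/(R_1+R_2) = 12×82/352 = 2.8 V. With the source grounded, V_GS = V_G = 2.8 V.
Assume saturation: I_D = (k_n/2)(V_GS − V_t)² = (3.8/2)×(2.8 − 1.5)² = 1.9×1.3² = 3.19 mA.
V_DS = V_DD − I_D·R_D = 12 − 3.19×1.2 = 8.17 V.
Saturation requires V_DS ≥ V_GS − V_t = 1.3 V; 8.17 ≥ 1.3 ✓.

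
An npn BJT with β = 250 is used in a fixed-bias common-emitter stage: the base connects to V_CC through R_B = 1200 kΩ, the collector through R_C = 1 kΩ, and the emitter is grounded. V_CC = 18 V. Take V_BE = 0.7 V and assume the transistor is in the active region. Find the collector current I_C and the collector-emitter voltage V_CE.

Base loop: V_CC = I_B·R_B + V_BE, so I_B = (18 − 0.7)/1200 kΩ = 0.0144 mA.
In the active region I_C = β·I_B = 250 × 0.0144 = 3.6 mA.
Collector loop: V_CE = V_CC − I_C·R_C = 18 − 3.6×1 = 14.4 V.
Since V_CE = 14.4 V > V_CE(sat) ≈ 0.2 V, the transistor is in the active region as assumed.

I_C ≈ 3.6 mA, V_CE ≈ 14 V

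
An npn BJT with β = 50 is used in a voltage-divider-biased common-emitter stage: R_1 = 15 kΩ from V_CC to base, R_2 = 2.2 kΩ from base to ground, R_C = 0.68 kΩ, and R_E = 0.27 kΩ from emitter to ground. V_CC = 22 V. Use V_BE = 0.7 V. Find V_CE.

Thevenize the base divider: V_Th = V_CC·R_2/(R_1+R_2) = 22×2.2/17.2 = 2.81 V, R_Th = R_1‖R_2 = 1.92 kΩ.
Base-emitter loop: V_Th = I_B·R_Th + V_BE + (β+1)I_B·R_E, so I_B = (2.81 − 0.7) / (1.92 + 51×0.27) = 0.135 mA.
I_C = β·I_B = 50×0.135 = 6.74 mA, and I_E = (β+1)I_B = 6.87 mA.
V_CE = V_CC − I_C·R_C − I_E·R_E = 22 − 6.74×0.68 − 6.87×0.27 = 15.6 V.
V_CE = 15.6 V > 0.2 V confirms active-region operation.

V_CE ≈ 16 V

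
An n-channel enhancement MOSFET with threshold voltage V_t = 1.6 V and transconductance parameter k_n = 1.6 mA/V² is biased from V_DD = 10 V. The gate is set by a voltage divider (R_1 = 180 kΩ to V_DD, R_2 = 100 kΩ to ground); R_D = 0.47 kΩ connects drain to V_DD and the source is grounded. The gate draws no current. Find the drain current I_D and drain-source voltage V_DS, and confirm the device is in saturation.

V_G = V_DD·R_2/(R_1+R_2) = 10×100/280 = 3.57 V. With the source grounded, V_GS = V_G = 3.57 V.
Assume saturation: I_D = (k_n/2)(V_GS − V_t)² = (1.6/2)×(3.57 − 1.6)² = 0.8×1.97² = 3.11 mA.
V_DS = V_DD − I_D·R_D = 10 − 3.11×0.47 = 8.54 V.
Saturation requires V_DS ≥ V_GS − V_t = 1.97 V; 8.54 ≥ 1.97 ✓.

I_D ≈ 3.1 mA, V_DS ≈ 8.5 V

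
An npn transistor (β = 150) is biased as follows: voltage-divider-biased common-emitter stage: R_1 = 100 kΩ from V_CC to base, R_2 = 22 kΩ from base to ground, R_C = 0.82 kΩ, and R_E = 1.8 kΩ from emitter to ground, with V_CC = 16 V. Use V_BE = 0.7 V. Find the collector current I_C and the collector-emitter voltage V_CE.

Thevenize the base divider: V_Th = V_CC·R_2/(R_1+R_2) = 16×22/122 = 2.89 V, R_Th = R_1‖R_2 = 18 kΩ.
Base-emitter loop: V_Th = I_B·R_Th + V_BE + (β+1)I_B·R_E, so I_B = (2.89 − 0.7) / (18 + 151×1.8) = 0.00754 mA.
I_C = β·I_B = 150×0.00754 = 1.13 mA, and I_E = (β+1)I_B = 1.14 mA.
V_CE = V_CC − I_C·R_C − I_E·R_E = 16 − 1.13×0.82 − 1.14×1.8 = 13 V.
V_CE = 13 V > 0.2 V confirms active-region operation.

I_C ≈ 1.1 mA, V_CE ≈ 13 V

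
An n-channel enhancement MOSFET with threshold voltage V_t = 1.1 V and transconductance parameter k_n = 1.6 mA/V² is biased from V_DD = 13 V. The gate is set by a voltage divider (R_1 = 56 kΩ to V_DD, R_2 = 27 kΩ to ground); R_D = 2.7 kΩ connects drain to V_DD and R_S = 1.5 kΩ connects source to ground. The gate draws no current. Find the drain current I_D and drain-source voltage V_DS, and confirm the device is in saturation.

I_D ≈ 1.3 mA, V_DS ≈ 7.7 V

V_G = V_DD·R_2/(R_1+R_2) = 13×27/83 = 4.23 V.
Assume saturation: I_D = (k_n/2)(V_GS − V_t)² with V_GS = V_G − I_D·R_S = 4.23 − 1.5·I_D.
Substituting gives 1.8·I_D² − 8.51·I_D + 7.83 = 0, with roots I_D = 1.25 or 3.48 mA.
The root I_D = 3.48 mA gives V_GS = -0.984 V ≤ V_t, so take I_D = 1.25 mA.
Then V_GS = 2.35 V and V_DS = V_DD − I_D(R_D+R_S) = 13 − 1.25×4.2 = 7.74 V.
Saturation requires V_DS ≥ V_GS − V_t = 1.25 V; 7.74 ≥ 1.25 ✓.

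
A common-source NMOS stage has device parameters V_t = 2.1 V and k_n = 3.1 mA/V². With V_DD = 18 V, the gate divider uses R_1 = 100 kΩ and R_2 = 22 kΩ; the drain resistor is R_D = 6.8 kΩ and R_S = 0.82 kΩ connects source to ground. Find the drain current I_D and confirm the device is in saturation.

V_G = V_DD·R_2/(R_1+R_2) = 18×22/122 = 3.25 V.
Assume saturation: I_D = (k_n/2)(V_GS − V_t)² with V_GS = V_G − I_D·R_S = 3.25 − 0.82·I_D.
Substituting gives 1.04·I_D² − 3.91·I_D + 2.04 = 0, with roots I_D = 0.624 or 3.13 mA.
The root I_D = 3.13 mA gives V_GS = 0.679 V ≤ V_t, so take I_D = 0.624 mA.
Then V_GS = 2.73 V and V_DS = V_DD − I_D(R_D+R_S) = 18 − 0.624×7.62 = 13.2 V.
Saturation requires V_DS ≥ V_GS − V_t = 0.634 V; 13.2 ≥ 0.634 ✓.

I_D ≈ 0.62 mA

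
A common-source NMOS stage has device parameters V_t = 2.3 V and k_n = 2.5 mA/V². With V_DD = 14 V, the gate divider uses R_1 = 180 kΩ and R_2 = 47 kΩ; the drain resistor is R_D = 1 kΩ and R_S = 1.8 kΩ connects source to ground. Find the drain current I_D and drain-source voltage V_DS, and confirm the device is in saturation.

V_G = V_DD·R_2/(R_1+R_2) = 14×47/227 = 2.9 V.
Assume saturation: I_D = (k_n/2)(V_GS − V_t)² with V_GS = V_G − I_D·R_S = 2.9 − 1.8·I_D.
Substituting gives 4.05·I_D² − 3.69·I_D + 0.448 = 0, with roots I_D = 0.144 or 0.768 mA.
The root I_D = 0.768 mA gives V_GS = 1.52 V ≤ V_t, so take I_D = 0.144 mA.
Then V_GS = 2.64 V and V_DS = V_DD − I_D(R_D+R_S) = 14 − 0.144×2.8 = 13.6 V.
Saturation requires V_DS ≥ V_GS − V_t = 0.339 V; 13.6 ≥ 0.339 ✓.

I_D ≈ 0.14 mA, V_DS ≈ 14 V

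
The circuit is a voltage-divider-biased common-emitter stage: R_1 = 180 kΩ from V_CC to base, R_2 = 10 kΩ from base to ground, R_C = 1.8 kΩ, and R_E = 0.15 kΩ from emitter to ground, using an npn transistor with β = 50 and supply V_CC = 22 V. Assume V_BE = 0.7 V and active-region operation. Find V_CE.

V_CE ≈ 19 V

Thevenize the base divider: V_Th = V_CC·R_2/(R_1+R_2) = 22×10/190 = 1.16 V, R_Th = R_1‖R_2 = 9.47 kΩ.
Base-emitter loop: V_Th = I_B·R_Th + V_BE + (β+1)I_B·R_E, so I_B = (1.16 − 0.7) / (9.47 + 51×0.15) = 0.0267 mA.
I_C = β·I_B = 50×0.0267 = 1.34 mA, and I_E = (β+1)I_B = 1.36 mA.
V_CE = V_CC − I_C·R_C − I_E·R_E = 22 − 1.34×1.8 − 1.36×0.15 = 19.4 V.
V_CE = 19.4 V > 0.2 V confirms active-region operation.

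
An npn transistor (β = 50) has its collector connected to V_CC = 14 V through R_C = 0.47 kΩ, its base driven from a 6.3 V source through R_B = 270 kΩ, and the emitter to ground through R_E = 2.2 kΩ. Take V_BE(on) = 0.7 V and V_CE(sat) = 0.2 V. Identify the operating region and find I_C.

Assume active. Base-emitter loop: I_B = (V_BB − V_BE)/(R_B + (β+1)R_E) = (6.3 − 0.7)/(270 + 51×2.2) = 0.0147 mA.
I_C = β·I_B = 50×0.0147 = 0.733 mA.
V_CE = V_CC − I_C·R_C − I_E·R_E = 14 − 0.733×0.47 − 0.747×2.2 = 12 V > V_CE(sat), so the active-region assumption holds.

active; I_C ≈ 0.73 mA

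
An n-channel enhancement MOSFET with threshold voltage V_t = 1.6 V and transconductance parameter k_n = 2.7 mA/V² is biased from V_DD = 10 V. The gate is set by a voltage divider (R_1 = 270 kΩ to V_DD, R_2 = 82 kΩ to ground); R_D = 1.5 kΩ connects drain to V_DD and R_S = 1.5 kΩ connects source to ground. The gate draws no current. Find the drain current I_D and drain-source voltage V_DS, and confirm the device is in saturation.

I_D ≈ 0.22 mA, V_DS ≈ 9.3 V

V_G = V_DD·R_2/(R_1+R_2) = 10×82/352 = 2.33 V.
Assume saturation: I_D = (k_n/2)(V_GS − V_t)² with V_GS = V_G − I_D·R_S = 2.33 − 1.5·I_D.
Substituting gives 3.04·I_D² − 3.95·I_D + 0.719 = 0, with roots I_D = 0.218 or 1.08 mA.
The root I_D = 1.08 mA gives V_GS = 0.704 V ≤ V_t, so take I_D = 0.218 mA.
Then V_GS = 2 V and V_DS = V_DD − I_D(R_D+R_S) = 10 − 0.218×3 = 9.35 V.
Saturation requires V_DS ≥ V_GS − V_t = 0.402 V; 9.35 ≥ 0.402 ✓.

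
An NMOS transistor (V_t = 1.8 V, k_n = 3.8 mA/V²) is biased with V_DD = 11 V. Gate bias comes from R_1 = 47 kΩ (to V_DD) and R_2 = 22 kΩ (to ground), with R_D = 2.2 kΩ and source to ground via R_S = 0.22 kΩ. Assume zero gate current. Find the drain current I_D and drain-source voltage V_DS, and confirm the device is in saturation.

I_D ≈ 2.5 mA, V_DS ≈ 4.9 V

V_G = V_DD·R_2/(R_1+R_2) = 11×22/69 = 3.51 V.
Assume saturation: I_D = (k_n/2)(V_GS − V_t)² with V_GS = V_G − I_D·R_S = 3.51 − 0.22·I_D.
Substituting gives 0.092·I_D² − 2.43·I_D + 5.54 = 0, with roots I_D = 2.52 or 23.9 mA.
The root I_D = 23.9 mA gives V_GS = -1.74 V ≤ V_t, so take I_D = 2.52 mA.
Then V_GS = 2.95 V and V_DS = V_DD − I_D(R_D+R_S) = 11 − 2.52×2.42 = 4.9 V.
Saturation requires V_DS ≥ V_GS − V_t = 1.15 V; 4.9 ≥ 1.15 ✓.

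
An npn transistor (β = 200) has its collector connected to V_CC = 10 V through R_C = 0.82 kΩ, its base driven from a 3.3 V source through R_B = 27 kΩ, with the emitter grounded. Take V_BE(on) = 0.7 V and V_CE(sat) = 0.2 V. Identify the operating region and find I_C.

saturation; I_C ≈ 12 mA

Assume active: I_B = (3.3 − 0.7)/27 = 0.0963 mA, giving I_C = β·I_B = 19.3 mA.
But then V_CE = 10 − 19.3×0.82 = -5.79 V < V_CE(sat) = 0.2 V — impossible in the active region.
So the transistor is saturated. With V_CE = 0.2 V, I_C = (V_CC − 0.2)/R_C = 9.8/0.82 = 12 mA.
Check: β·I_B = 19.3 mA > I_C = 12 mA, confirming saturation.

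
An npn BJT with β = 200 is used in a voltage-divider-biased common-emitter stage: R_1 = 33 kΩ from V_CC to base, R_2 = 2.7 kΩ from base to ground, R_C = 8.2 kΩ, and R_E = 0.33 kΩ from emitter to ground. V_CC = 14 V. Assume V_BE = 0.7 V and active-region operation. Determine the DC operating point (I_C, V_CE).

Thevenize the base divider: V_Th = V_CC·R_2/(R_1+R_2) = 14×2.7/35.7 = 1.06 V, R_Th = R_1‖R_2 = 2.5 kΩ.
Base-emitter loop: V_Th = I_B·R_Th + V_BE + (β+1)I_B·R_E, so I_B = (1.06 − 0.7) / (2.5 + 201×0.33) = 0.00521 mA.
I_C = β·I_B = 200×0.00521 = 1.04 mA, and I_E = (β+1)I_B = 1.05 mA.
V_CE = V_CC − I_C·R_C − I_E·R_E = 14 − 1.04×8.2 − 1.05×0.33 = 5.1 V.
V_CE = 5.1 V > 0.2 V confirms active-region operation.

I_C ≈ 1 mA, V_CE ≈ 5.1 V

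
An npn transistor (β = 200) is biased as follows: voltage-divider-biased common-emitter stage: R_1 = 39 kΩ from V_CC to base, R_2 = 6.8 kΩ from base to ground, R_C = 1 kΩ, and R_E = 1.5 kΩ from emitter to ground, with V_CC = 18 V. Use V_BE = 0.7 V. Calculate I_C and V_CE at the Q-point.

Thevenize the base divider: V_Th = V_CC·R_2/(R_1+R_2) = 18×6.8/45.8 = 2.67 V, R_Th = R_1‖R_2 = 5.79 kΩ.
Base-emitter loop: V_Th = I_B·R_Th + V_BE + (β+1)I_B·R_E, so I_B = (2.67 − 0.7) / (5.79 + 201×1.5) = 0.00642 mA.
I_C = β·I_B = 200×0.00642 = 1.28 mA, and I_E = (β+1)I_B = 1.29 mA.
V_CE = V_CC − I_C·R_C − I_E·R_E = 18 − 1.28×1 − 1.29×1.5 = 14.8 V.
V_CE = 14.8 V > 0.2 V confirms active-region operation.

I_C ≈ 1.3 mA, V_CE ≈ 15 V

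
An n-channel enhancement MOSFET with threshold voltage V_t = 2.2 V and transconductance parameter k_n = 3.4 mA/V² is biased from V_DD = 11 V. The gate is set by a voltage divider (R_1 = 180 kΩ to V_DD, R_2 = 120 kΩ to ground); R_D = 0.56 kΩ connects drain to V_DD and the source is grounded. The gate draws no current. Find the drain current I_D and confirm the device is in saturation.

I_D ≈ 8.2 mA

V_G = V_DD·R_2/(R_1+R_2) = 11×120/300 = 4.4 V. With the source grounded, V_GS = V_G = 4.4 V.
Assume saturation: I_D = (k_n/2)(V_GS − V_t)² = (3.4/2)×(4.4 − 2.2)² = 1.7×2.2² = 8.23 mA.
V_DS = V_DD − I_D·R_D = 11 − 8.23×0.56 = 6.39 V.
Saturation requires V_DS ≥ V_GS − V_t = 2.2 V; 6.39 ≥ 2.2 ✓.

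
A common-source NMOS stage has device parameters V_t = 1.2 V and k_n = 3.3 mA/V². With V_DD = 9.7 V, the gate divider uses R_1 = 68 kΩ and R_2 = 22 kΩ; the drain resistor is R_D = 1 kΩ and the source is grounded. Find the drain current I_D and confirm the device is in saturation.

V_G = V_DD·R_2/(R_1+R_2) = 9.7×22/90 = 2.37 V. With the source grounded, V_GS = V_G = 2.37 V.
Assume saturation: I_D = (k_n/2)(V_GS − V_t)² = (3.3/2)×(2.37 − 1.2)² = 1.65×1.17² = 2.26 mA.
V_DS = V_DD − I_D·R_D = 9.7 − 2.26×1 = 7.44 V.
Saturation requires V_DS ≥ V_GS − V_t = 1.17 V; 7.44 ≥ 1.17 ✓.

I_D ≈ 2.3 mA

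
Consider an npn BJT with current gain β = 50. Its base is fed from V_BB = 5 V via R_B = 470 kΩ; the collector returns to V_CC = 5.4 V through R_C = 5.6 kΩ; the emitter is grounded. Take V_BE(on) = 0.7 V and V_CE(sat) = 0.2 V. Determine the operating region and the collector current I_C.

Assume active. Base-emitter loop: I_B = (V_BB − V_BE)/R_B = (5 − 0.7)/470 = 0.00915 mA.
I_C = β·I_B = 50×0.00915 = 0.457 mA.
V_CE = V_CC − I_C·R_C = 5.4 − 0.457×5.6 = 2.84 V > V_CE(sat), so the active-region assumption holds.

active; I_C ≈ 0.46 mA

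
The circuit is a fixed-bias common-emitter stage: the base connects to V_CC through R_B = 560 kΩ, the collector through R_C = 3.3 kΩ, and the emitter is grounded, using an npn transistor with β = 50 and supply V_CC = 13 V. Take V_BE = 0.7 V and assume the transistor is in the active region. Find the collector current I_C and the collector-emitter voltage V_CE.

I_C ≈ 1.1 mA, V_CE ≈ 9.4 V

Base loop: V_CC = I_B·R_B + V_BE, so I_B = (13 − 0.7)/560 kΩ = 0.022 mA.
In the active region I_C = β·I_B = 50 × 0.022 = 1.1 mA.
Collector loop: V_CE = V_CC − I_C·R_C = 13 − 1.1×3.3 = 9.38 V.
Since V_CE = 9.38 V > V_CE(sat) ≈ 0.2 V, the transistor is in the active region as assumed.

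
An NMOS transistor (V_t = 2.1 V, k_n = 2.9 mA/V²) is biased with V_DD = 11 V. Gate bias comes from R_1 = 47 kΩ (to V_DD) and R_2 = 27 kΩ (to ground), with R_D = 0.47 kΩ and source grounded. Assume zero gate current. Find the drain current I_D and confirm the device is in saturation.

I_D ≈ 5.3 mA

V_G = V_DD·R_2/(R_1+R_2) = 11×27/74 = 4.01 V. With the source grounded, V_GS = V_G = 4.01 V.
Assume saturation: I_D = (k_n/2)(V_GS − V_t)² = (2.9/2)×(4.01 − 2.1)² = 1.45×1.91² = 5.31 mA.
V_DS = V_DD − I_D·R_D = 11 − 5.31×0.47 = 8.5 V.
Saturation requires V_DS ≥ V_GS − V_t = 1.91 V; 8.5 ≥ 1.91 ✓.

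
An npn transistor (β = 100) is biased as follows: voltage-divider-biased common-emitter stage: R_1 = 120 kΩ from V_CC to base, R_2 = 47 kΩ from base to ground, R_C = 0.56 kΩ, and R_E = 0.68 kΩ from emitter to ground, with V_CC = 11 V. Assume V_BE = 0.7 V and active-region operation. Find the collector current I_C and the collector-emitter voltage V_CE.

I_C ≈ 2.3 mA, V_CE ≈ 8.1 V

Thevenize the base divider: V_Th = V_CC·R_2/(R_1+R_2) = 11×47/167 = 3.1 V, R_Th = R_1‖R_2 = 33.8 kΩ.
Base-emitter loop: V_Th = I_B·R_Th + V_BE + (β+1)I_B·R_E, so I_B = (3.1 − 0.7) / (33.8 + 101×0.68) = 0.0234 mA.
I_C = β·I_B = 100×0.0234 = 2.34 mA, and I_E = (β+1)I_B = 2.36 mA.
V_CE = V_CC − I_C·R_C − I_E·R_E = 11 − 2.34×0.56 − 2.36×0.68 = 8.08 V.
V_CE = 8.08 V > 0.2 V confirms active-region operation.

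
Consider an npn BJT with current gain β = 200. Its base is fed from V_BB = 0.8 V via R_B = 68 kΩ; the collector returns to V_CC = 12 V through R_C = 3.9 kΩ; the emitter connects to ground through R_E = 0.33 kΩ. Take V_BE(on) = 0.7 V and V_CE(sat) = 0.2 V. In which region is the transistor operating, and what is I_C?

active; I_C ≈ 0.15 mA

Assume active. Base-emitter loop: I_B = (V_BB − V_BE)/(R_B + (β+1)R_E) = (0.8 − 0.7)/(68 + 201×0.33) = 0.000744 mA.
I_C = β·I_B = 200×0.000744 = 0.149 mA.
V_CE = V_CC − I_C·R_C − I_E·R_E = 12 − 0.149×3.9 − 0.15×0.33 = 11.4 V > V_CE(sat), so the active-region assumption holds.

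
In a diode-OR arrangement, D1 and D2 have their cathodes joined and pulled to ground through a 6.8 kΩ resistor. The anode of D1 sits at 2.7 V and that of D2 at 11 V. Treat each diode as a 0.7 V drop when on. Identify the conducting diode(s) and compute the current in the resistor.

Only D2 conducts; I_R ≈ 1.5 mA

Assume both conduct. Then node N would need to be at both 2.7−0.7 = 2 V and 11−0.7 = 10.3 V, which is impossible.
Assume only D2 conducts: V_N = 11 − 0.7 = 10.3 V, so I_R = 10.3/6.8 = 1.51 mA.
Check D1: its anode-to-cathode voltage is 2.7 − 10.3 = -7.6 V < 0.7 V, so it is off. The assumption is consistent.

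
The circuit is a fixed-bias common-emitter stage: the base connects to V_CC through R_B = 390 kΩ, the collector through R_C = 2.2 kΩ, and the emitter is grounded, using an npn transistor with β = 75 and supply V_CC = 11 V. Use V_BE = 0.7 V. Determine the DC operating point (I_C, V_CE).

I_C ≈ 2 mA, V_CE ≈ 6.6 V

Base loop: V_CC = I_B·R_B + V_BE, so I_B = (11 − 0.7)/390 kΩ = 0.0264 mA.
In the active region I_C = β·I_B = 75 × 0.0264 = 1.98 mA.
Collector loop: V_CE = V_CC − I_C·R_C = 11 − 1.98×2.2 = 6.64 V.
Since V_CE = 6.64 V > V_CE(sat) ≈ 0.2 V, the transistor is in the active region as assumed.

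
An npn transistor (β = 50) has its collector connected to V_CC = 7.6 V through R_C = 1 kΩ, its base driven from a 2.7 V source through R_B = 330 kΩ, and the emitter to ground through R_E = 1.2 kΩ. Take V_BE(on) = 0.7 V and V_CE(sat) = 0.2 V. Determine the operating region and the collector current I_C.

active; I_C ≈ 0.26 mA

Assume active. Base-emitter loop: I_B = (V_BB − V_BE)/(R_B + (β+1)R_E) = (2.7 − 0.7)/(330 + 51×1.2) = 0.00511 mA.
I_C = β·I_B = 50×0.00511 = 0.256 mA.
V_CE = V_CC − I_C·R_C − I_E·R_E = 7.6 − 0.256×1 − 0.261×1.2 = 7.03 V > V_CE(sat), so the active-region assumption holds.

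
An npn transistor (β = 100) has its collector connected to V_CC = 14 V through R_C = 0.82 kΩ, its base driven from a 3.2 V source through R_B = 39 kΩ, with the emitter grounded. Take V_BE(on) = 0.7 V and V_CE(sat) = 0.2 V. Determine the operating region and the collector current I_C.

Assume active. Base-emitter loop: I_B = (V_BB − V_BE)/R_B = (3.2 − 0.7)/39 = 0.0641 mA.
I_C = β·I_B = 100×0.0641 = 6.41 mA.
V_CE = V_CC − I_C·R_C = 14 − 6.41×0.82 = 8.74 V > V_CE(sat), so the active-region assumption holds.

active; I_C ≈ 6.4 mA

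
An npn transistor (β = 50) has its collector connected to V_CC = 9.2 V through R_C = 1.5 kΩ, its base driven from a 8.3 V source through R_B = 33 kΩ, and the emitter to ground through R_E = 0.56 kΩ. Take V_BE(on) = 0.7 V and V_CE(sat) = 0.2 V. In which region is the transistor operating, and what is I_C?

saturation; I_C ≈ 4.3 mA

Assume active: I_B = (8.3 − 0.7)/(33 + 51×0.56) = 0.123 mA, I_C = β·I_B = 6.17 mA.
Then V_CE = 9.2 − 6.17×1.5 − 6.3×0.56 = -3.59 V < 0.2 V — the active assumption fails.
Re-solve with V_CE = 0.2 V. KCL at the emitter: V_E/R_E = (V_BB−0.7−V_E)/R_B + (V_CC−0.2−V_E)/R_C, giving V_E = 2.51 V.
I_C = (V_CC − 0.2 − V_E)/R_C = (9 − 2.51)/1.5 = 4.33 mA.
Check: I_B = (7.6 − 2.51)/33 = 0.154 mA, and β·I_B = 7.71 mA > I_C, confirming saturation.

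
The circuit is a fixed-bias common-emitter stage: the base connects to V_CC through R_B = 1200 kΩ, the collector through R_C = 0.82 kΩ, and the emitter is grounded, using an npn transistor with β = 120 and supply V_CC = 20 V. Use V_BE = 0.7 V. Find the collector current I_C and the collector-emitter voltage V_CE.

I_C ≈ 1.9 mA, V_CE ≈ 18 V

Base loop: V_CC = I_B·R_B + V_BE, so I_B = (20 − 0.7)/1200 kΩ = 0.0161 mA.
In the active region I_C = β·I_B = 120 × 0.0161 = 1.93 mA.
Collector loop: V_CE = V_CC − I_C·R_C = 20 − 1.93×0.82 = 18.4 V.
Since V_CE = 18.4 V > V_CE(sat) ≈ 0.2 V, the transistor is in the active region as assumed.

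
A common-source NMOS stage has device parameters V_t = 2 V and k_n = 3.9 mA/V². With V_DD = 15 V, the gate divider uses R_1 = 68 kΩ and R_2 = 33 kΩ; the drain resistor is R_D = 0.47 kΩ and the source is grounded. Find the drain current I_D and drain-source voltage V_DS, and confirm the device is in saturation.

V_G = V_DD·R_2/(R_1+R_2) = 15×33/101 = 4.9 V. With the source grounded, V_GS = V_G = 4.9 V.
Assume saturation: I_D = (k_n/2)(V_GS − V_t)² = (3.9/2)×(4.9 − 2)² = 1.95×2.9² = 16.4 mA.
V_DS = V_DD − I_D·R_D = 15 − 16.4×0.47 = 7.29 V.
Saturation requires V_DS ≥ V_GS − V_t = 2.9 V; 7.29 ≥ 2.9 ✓.

I_D ≈ 16 mA, V_DS ≈ 7.3 V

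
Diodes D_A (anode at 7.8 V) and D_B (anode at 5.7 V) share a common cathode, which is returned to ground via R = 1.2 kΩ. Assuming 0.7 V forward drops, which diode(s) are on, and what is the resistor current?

Assume both conduct. Then node N would need to be at both 7.8−0.7 = 7.1 V and 5.7−0.7 = 5 V, which is impossible.
Assume only D_A conducts: V_N = 7.8 − 0.7 = 7.1 V, so I_R = 7.1/1.2 = 5.92 mA.
Check D_B: its anode-to-cathode voltage is 5.7 − 7.1 = -1.4 V < 0.7 V, so it is off. The assumption is consistent.

Only D_A conducts; I_R ≈ 5.9 mA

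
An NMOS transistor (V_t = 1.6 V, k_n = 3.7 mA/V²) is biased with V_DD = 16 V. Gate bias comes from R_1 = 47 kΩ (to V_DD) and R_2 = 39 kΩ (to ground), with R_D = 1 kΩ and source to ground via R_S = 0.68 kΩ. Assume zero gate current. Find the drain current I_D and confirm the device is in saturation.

I_D ≈ 5.7 mA

V_G = V_DD·R_2/(R_1+R_2) = 16×39/86 = 7.26 V.
Assume saturation: I_D = (k_n/2)(V_GS − V_t)² with V_GS = V_G − I_D·R_S = 7.26 − 0.68·I_D.
Substituting gives 0.855·I_D² − 15.2·I_D + 59.2 = 0, with roots I_D = 5.73 or 12.1 mA.
The root I_D = 12.1 mA gives V_GS = -0.955 V ≤ V_t, so take I_D = 5.73 mA.
Then V_GS = 3.36 V and V_DS = V_DD − I_D(R_D+R_S) = 16 − 5.73×1.68 = 6.37 V.
Saturation requires V_DS ≥ V_GS − V_t = 1.76 V; 6.37 ≥ 1.76 ✓.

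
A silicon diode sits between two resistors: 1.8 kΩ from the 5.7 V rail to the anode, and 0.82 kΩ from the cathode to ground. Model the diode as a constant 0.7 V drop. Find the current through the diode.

I ≈ 1.9 mA

The two resistors are in series with the diode, so KVL gives 5.7 = I·1.8 + 0.7 + I·0.82.
I = (5.7 − 0.7) / (1.8 + 0.82) kΩ = 5 / 2.62 = 1.91 mA.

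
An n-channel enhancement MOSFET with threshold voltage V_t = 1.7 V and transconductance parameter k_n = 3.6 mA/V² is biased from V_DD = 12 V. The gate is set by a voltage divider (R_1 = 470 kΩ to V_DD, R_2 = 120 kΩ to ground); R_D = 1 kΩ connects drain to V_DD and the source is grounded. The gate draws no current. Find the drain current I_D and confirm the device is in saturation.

I_D ≈ 0.99 mA

V_G = V_DD·R_2/(R_1+R_2) = 12×120/590 = 2.44 V. With the source grounded, V_GS = V_G = 2.44 V.
Assume saturation: I_D = (k_n/2)(V_GS − V_t)² = (3.6/2)×(2.44 − 1.7)² = 1.8×0.741² = 0.987 mA.
V_DS = V_DD − I_D·R_D = 12 − 0.987×1 = 11 V.
Saturation requires V_DS ≥ V_GS − V_t = 0.741 V; 11 ≥ 0.741 ✓.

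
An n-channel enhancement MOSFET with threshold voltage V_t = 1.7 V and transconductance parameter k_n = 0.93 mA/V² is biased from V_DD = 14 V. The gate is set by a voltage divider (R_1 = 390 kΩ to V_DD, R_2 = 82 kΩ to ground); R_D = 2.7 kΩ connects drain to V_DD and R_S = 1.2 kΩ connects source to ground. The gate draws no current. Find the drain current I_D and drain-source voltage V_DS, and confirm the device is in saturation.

I_D ≈ 0.14 mA, V_DS ≈ 13 V

V_G = V_DD·R_2/(R_1+R_2) = 14×82/472 = 2.43 V.
Assume saturation: I_D = (k_n/2)(V_GS − V_t)² with V_GS = V_G − I_D·R_S = 2.43 − 1.2·I_D.
Substituting gives 0.67·I_D² − 1.82·I_D + 0.249 = 0, with roots I_D = 0.145 or 2.57 mA.
The root I_D = 2.57 mA gives V_GS = -0.65 V ≤ V_t, so take I_D = 0.145 mA.
Then V_GS = 2.26 V and V_DS = V_DD − I_D(R_D+R_S) = 14 − 0.145×3.9 = 13.4 V.
Saturation requires V_DS ≥ V_GS − V_t = 0.558 V; 13.4 ≥ 0.558 ✓.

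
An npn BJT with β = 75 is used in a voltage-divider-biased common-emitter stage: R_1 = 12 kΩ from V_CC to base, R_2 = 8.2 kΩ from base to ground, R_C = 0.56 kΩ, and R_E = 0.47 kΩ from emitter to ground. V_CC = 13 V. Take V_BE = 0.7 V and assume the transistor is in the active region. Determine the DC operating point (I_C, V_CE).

Thevenize the base divider: V_Th = V_CC·R_2/(R_1+R_2) = 13×8.2/20.2 = 5.28 V, R_Th = R_1‖R_2 = 4.87 kΩ.
Base-emitter loop: V_Th = I_B·R_Th + V_BE + (β+1)I_B·R_E, so I_B = (5.28 − 0.7) / (4.87 + 76×0.47) = 0.113 mA.
I_C = β·I_B = 75×0.113 = 8.46 mA, and I_E = (β+1)I_B = 8.57 mA.
V_CE = V_CC − I_C·R_C − I_E·R_E = 13 − 8.46×0.56 − 8.57×0.47 = 4.24 V.
V_CE = 4.24 V > 0.2 V confirms active-region operation.

I_C ≈ 8.5 mA, V_CE ≈ 4.2 V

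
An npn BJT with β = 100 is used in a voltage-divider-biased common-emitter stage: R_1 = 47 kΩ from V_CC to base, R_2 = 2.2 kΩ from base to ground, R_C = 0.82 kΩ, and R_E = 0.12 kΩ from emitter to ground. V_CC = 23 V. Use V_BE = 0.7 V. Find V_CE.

Thevenize the base divider: V_Th = V_CC·R_2/(R_1+R_2) = 23×2.2/49.2 = 1.03 V, R_Th = R_1‖R_2 = 2.1 kΩ.
Base-emitter loop: V_Th = I_B·R_Th + V_BE + (β+1)I_B·R_E, so I_B = (1.03 − 0.7) / (2.1 + 101×0.12) = 0.0231 mA.
I_C = β·I_B = 100×0.0231 = 2.31 mA, and I_E = (β+1)I_B = 2.33 mA.
V_CE = V_CC − I_C·R_C − I_E·R_E = 23 − 2.31×0.82 − 2.33×0.12 = 20.8 V.
V_CE = 20.8 V > 0.2 V confirms active-region operation.

V_CE ≈ 21 V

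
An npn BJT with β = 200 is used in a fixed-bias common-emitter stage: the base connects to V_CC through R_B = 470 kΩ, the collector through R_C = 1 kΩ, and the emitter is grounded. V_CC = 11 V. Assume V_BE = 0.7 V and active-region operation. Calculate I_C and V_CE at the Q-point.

Base loop: V_CC = I_B·R_B + V_BE, so I_B = (11 − 0.7)/470 kΩ = 0.0219 mA.
In the active region I_C = β·I_B = 200 × 0.0219 = 4.38 mA.
Collector loop: V_CE = V_CC − I_C·R_C = 11 − 4.38×1 = 6.62 V.
Since V_CE = 6.62 V > V_CE(sat) ≈ 0.2 V, the transistor is in the active region as assumed.

I_C ≈ 4.4 mA, V_CE ≈ 6.6 V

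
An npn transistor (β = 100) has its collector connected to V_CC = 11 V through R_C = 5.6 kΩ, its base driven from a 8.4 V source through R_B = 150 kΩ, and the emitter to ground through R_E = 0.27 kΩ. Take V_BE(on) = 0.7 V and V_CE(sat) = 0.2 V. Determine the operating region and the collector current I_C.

Assume active: I_B = (8.4 − 0.7)/(150 + 101×0.27) = 0.0434 mA, I_C = β·I_B = 4.34 mA.
Then V_CE = 11 − 4.34×5.6 − 4.39×0.27 = -14.5 V < 0.2 V — the active assumption fails.
Re-solve with V_CE = 0.2 V. KCL at the emitter: V_E/R_E = (V_BB−0.7−V_E)/R_B + (V_CC−0.2−V_E)/R_C, giving V_E = 0.509 V.
I_C = (V_CC − 0.2 − V_E)/R_C = (10.8 − 0.509)/5.6 = 1.84 mA.
Check: I_B = (7.7 − 0.509)/150 = 0.0479 mA, and β·I_B = 4.79 mA > I_C, confirming saturation.

saturation; I_C ≈ 1.8 mA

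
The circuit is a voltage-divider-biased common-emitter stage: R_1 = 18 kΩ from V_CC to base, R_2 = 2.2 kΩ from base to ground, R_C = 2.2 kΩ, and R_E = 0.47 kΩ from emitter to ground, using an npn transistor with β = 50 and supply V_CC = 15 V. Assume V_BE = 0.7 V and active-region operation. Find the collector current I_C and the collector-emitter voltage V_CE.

Thevenize the base divider: V_Th = V_CC·R_2/(R_1+R_2) = 15×2.2/20.2 = 1.63 V, R_Th = R_1‖R_2 = 1.96 kΩ.
Base-emitter loop: V_Th = I_B·R_Th + V_BE + (β+1)I_B·R_E, so I_B = (1.63 − 0.7) / (1.96 + 51×0.47) = 0.036 mA.
I_C = β·I_B = 50×0.036 = 1.8 mA, and I_E = (β+1)I_B = 1.84 mA.
V_CE = V_CC − I_C·R_C − I_E·R_E = 15 − 1.8×2.2 − 1.84×0.47 = 10.2 V.
V_CE = 10.2 V > 0.2 V confirms active-region operation.

I_C ≈ 1.8 mA, V_CE ≈ 10 V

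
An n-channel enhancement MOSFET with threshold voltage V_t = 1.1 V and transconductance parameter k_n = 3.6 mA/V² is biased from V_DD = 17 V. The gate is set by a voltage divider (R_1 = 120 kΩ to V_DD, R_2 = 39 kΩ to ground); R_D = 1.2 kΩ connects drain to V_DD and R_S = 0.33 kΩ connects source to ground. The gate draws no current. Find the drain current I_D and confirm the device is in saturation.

V_G = V_DD·R_2/(R_1+R_2) = 17×39/159 = 4.17 V.
Assume saturation: I_D = (k_n/2)(V_GS − V_t)² with V_GS = V_G − I_D·R_S = 4.17 − 0.33·I_D.
Substituting gives 0.196·I_D² − 4.65·I_D + 17 = 0, with roots I_D = 4.51 or 19.2 mA.
The root I_D = 19.2 mA gives V_GS = -2.17 V ≤ V_t, so take I_D = 4.51 mA.
Then V_GS = 2.68 V and V_DS = V_DD − I_D(R_D+R_S) = 17 − 4.51×1.53 = 10.1 V.
Saturation requires V_DS ≥ V_GS − V_t = 1.58 V; 10.1 ≥ 1.58 ✓.

I_D ≈ 4.5 mA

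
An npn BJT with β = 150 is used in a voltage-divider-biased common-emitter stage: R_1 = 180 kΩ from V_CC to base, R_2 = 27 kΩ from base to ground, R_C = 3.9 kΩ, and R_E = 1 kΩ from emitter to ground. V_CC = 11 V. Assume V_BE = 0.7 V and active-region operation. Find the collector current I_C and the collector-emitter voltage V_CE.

Thevenize the base divider: V_Th = V_CC·R_2/(R_1+R_2) = 11×27/207 = 1.43 V, R_Th = R_1‖R_2 = 23.5 kΩ.
Base-emitter loop: V_Th = I_B·R_Th + V_BE + (β+1)I_B·R_E, so I_B = (1.43 − 0.7) / (23.5 + 151×1) = 0.00421 mA.
I_C = β·I_B = 150×0.00421 = 0.632 mA, and I_E = (β+1)I_B = 0.636 mA.
V_CE = V_CC − I_C·R_C − I_E·R_E = 11 − 0.632×3.9 − 0.636×1 = 7.9 V.
V_CE = 7.9 V > 0.2 V confirms active-region operation.

I_C ≈ 0.63 mA, V_CE ≈ 7.9 V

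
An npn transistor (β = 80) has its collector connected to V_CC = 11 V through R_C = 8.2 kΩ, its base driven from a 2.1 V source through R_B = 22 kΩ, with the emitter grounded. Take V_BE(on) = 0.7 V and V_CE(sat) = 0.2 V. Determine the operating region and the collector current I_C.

Assume active: I_B = (2.1 − 0.7)/22 = 0.0636 mA, giving I_C = β·I_B = 5.09 mA.
But then V_CE = 11 − 5.09×8.2 = -30.7 V < V_CE(sat) = 0.2 V — impossible in the active region.
So the transistor is saturated. With V_CE = 0.2 V, I_C = (V_CC − 0.2)/R_C = 10.8/8.2 = 1.32 mA.
Check: β·I_B = 5.09 mA > I_C = 1.32 mA, confirming saturation.

saturation; I_C ≈ 1.3 mA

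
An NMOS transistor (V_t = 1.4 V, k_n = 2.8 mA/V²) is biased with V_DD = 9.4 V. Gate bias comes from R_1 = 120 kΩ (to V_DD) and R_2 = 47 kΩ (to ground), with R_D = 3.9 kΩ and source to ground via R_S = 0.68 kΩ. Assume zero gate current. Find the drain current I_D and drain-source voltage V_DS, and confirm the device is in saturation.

V_G = V_DD·R_2/(R_1+R_2) = 9.4×47/167 = 2.65 V.
Assume saturation: I_D = (k_n/2)(V_GS − V_t)² with V_GS = V_G − I_D·R_S = 2.65 − 0.68·I_D.
Substituting gives 0.647·I_D² − 3.37·I_D + 2.17 = 0, with roots I_D = 0.753 or 4.45 mA.
The root I_D = 4.45 mA gives V_GS = -0.384 V ≤ V_t, so take I_D = 0.753 mA.
Then V_GS = 2.13 V and V_DS = V_DD − I_D(R_D+R_S) = 9.4 − 0.753×4.58 = 5.95 V.
Saturation requires V_DS ≥ V_GS − V_t = 0.733 V; 5.95 ≥ 0.733 ✓.

I_D ≈ 0.75 mA, V_DS ≈ 6 V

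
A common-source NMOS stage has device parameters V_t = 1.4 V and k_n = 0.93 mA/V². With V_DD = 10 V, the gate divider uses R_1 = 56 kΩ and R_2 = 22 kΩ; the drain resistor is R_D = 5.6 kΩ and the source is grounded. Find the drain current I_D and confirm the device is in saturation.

I_D ≈ 0.94 mA

V_G = V_DD·R_2/(R_1+R_2) = 10×22/78 = 2.82 V. With the source grounded, V_GS = V_G = 2.82 V.
Assume saturation: I_D = (k_n/2)(V_GS − V_t)² = (0.93/2)×(2.82 − 1.4)² = 0.465×1.42² = 0.938 mA.
V_DS = V_DD − I_D·R_D = 10 − 0.938×5.6 = 4.75 V.
Saturation requires V_DS ≥ V_GS − V_t = 1.42 V; 4.75 ≥ 1.42 ✓.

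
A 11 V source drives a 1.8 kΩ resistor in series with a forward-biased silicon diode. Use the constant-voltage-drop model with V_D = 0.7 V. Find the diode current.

KVL around the loop: 11 = V_D + I·R = 0.7 + I × 1.8 kΩ.
So I = (11 − 0.7) / 1.8 kΩ = 10.3 / 1.8 = 5.72 mA.

I ≈ 5.7 mA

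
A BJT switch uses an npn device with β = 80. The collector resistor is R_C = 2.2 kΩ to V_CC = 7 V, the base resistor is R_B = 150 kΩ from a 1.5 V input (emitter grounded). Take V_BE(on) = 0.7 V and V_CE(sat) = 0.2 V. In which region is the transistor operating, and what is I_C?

Assume active. Base-emitter loop: I_B = (V_BB − V_BE)/R_B = (1.5 − 0.7)/150 = 0.00533 mA.
I_C = β·I_B = 80×0.00533 = 0.427 mA.
V_CE = V_CC − I_C·R_C = 7 − 0.427×2.2 = 6.06 V > V_CE(sat), so the active-region assumption holds.

active; I_C ≈ 0.43 mA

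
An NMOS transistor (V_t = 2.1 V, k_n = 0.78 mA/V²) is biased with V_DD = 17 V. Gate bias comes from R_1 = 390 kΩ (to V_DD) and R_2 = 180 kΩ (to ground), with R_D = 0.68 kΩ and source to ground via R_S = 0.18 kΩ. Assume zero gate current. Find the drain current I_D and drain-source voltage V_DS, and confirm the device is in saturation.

I_D ≈ 2.9 mA, V_DS ≈ 14 V

V_G = V_DD·R_2/(R_1+R_2) = 17×180/570 = 5.37 V.
Assume saturation: I_D = (k_n/2)(V_GS − V_t)² with V_GS = V_G − I_D·R_S = 5.37 − 0.18·I_D.
Substituting gives 0.0126·I_D² − 1.46·I_D + 4.17 = 0, with roots I_D = 2.93 or 113 mA.
The root I_D = 113 mA gives V_GS = -14.9 V ≤ V_t, so take I_D = 2.93 mA.
Then V_GS = 4.84 V and V_DS = V_DD − I_D(R_D+R_S) = 17 − 2.93×0.86 = 14.5 V.
Saturation requires V_DS ≥ V_GS − V_t = 2.74 V; 14.5 ≥ 2.74 ✓.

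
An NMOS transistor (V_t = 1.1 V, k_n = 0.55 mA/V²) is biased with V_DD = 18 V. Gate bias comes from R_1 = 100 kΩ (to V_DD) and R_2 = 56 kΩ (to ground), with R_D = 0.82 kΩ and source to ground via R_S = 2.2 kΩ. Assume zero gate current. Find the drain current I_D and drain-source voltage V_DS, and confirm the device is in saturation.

I_D ≈ 1.4 mA, V_DS ≈ 14 V

V_G = V_DD·R_2/(R_1+R_2) = 18×56/156 = 6.46 V.
Assume saturation: I_D = (k_n/2)(V_GS − V_t)² with V_GS = V_G − I_D·R_S = 6.46 − 2.2·I_D.
Substituting gives 1.33·I_D² − 7.49·I_D + 7.91 = 0, with roots I_D = 1.41 or 4.22 mA.
The root I_D = 4.22 mA gives V_GS = -2.82 V ≤ V_t, so take I_D = 1.41 mA.
Then V_GS = 3.36 V and V_DS = V_DD − I_D(R_D+R_S) = 18 − 1.41×3.02 = 13.7 V.
Saturation requires V_DS ≥ V_GS − V_t = 2.26 V; 13.7 ≥ 2.26 ✓.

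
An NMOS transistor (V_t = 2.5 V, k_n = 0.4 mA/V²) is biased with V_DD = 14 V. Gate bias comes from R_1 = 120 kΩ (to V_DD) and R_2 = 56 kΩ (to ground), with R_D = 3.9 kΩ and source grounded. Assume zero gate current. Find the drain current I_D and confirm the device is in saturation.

V_G = V_DD·R_2/(R_1+R_2) = 14×56/176 = 4.45 V. With the source grounded, V_GS = V_G = 4.45 V.
Assume saturation: I_D = (k_n/2)(V_GS − V_t)² = (0.4/2)×(4.45 − 2.5)² = 0.2×1.95² = 0.764 mA.
V_DS = V_DD − I_D·R_D = 14 − 0.764×3.9 = 11 V.
Saturation requires V_DS ≥ V_GS − V_t = 1.95 V; 11 ≥ 1.95 ✓.

I_D ≈ 0.76 mA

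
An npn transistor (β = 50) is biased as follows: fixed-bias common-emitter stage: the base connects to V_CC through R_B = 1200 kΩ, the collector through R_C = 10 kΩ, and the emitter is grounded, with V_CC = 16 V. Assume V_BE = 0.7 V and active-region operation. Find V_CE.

Base loop: V_CC = I_B·R_B + V_BE, so I_B = (16 − 0.7)/1200 kΩ = 0.0128 mA.
In the active region I_C = β·I_B = 50 × 0.0128 = 0.638 mA.
Collector loop: V_CE = V_CC − I_C·R_C = 16 − 0.638×10 = 9.62 V.
Since V_CE = 9.62 V > V_CE(sat) ≈ 0.2 V, the transistor is in the active region as assumed.

V_CE ≈ 9.6 V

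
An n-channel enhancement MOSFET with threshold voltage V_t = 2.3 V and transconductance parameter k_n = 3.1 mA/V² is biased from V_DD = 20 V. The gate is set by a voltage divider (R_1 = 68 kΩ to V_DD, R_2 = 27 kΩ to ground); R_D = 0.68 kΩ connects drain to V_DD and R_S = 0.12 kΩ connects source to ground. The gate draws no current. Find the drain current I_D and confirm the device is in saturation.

V_G = V_DD·R_2/(R_1+R_2) = 20×27/95 = 5.68 V.
Assume saturation: I_D = (k_n/2)(V_GS − V_t)² with V_GS = V_G − I_D·R_S = 5.68 − 0.12·I_D.
Substituting gives 0.0223·I_D² − 2.26·I_D + 17.8 = 0, with roots I_D = 8.59 or 92.6 mA.
The root I_D = 92.6 mA gives V_GS = -5.43 V ≤ V_t, so take I_D = 8.59 mA.
Then V_GS = 4.65 V and V_DS = V_DD − I_D(R_D+R_S) = 20 − 8.59×0.8 = 13.1 V.
Saturation requires V_DS ≥ V_GS − V_t = 2.35 V; 13.1 ≥ 2.35 ✓.

I_D ≈ 8.6 mA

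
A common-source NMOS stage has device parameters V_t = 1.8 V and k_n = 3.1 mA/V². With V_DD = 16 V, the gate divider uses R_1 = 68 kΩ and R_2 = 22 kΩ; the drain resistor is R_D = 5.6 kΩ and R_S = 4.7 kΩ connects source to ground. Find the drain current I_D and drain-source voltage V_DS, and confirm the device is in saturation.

I_D ≈ 0.35 mA, V_DS ≈ 12 V

V_G = V_DD·R_2/(R_1+R_2) = 16×22/90 = 3.91 V.
Assume saturation: I_D = (k_n/2)(V_GS − V_t)² with V_GS = V_G − I_D·R_S = 3.91 − 4.7·I_D.
Substituting gives 34.2·I_D² − 31.8·I_D + 6.91 = 0, with roots I_D = 0.348 or 0.579 mA.
The root I_D = 0.579 mA gives V_GS = 1.19 V ≤ V_t, so take I_D = 0.348 mA.
Then V_GS = 2.27 V and V_DS = V_DD − I_D(R_D+R_S) = 16 − 0.348×10.3 = 12.4 V.
Saturation requires V_DS ≥ V_GS − V_t = 0.474 V; 12.4 ≥ 0.474 ✓.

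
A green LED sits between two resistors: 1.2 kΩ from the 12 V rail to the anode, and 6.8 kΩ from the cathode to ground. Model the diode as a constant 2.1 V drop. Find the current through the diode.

I ≈ 1.2 mA

The two resistors are in series with the diode, so KVL gives 12 = I·1.2 + 2.1 + I·6.8.
I = (12 − 2.1) / (1.2 + 6.8) kΩ = 9.9 / 8 = 1.24 mA.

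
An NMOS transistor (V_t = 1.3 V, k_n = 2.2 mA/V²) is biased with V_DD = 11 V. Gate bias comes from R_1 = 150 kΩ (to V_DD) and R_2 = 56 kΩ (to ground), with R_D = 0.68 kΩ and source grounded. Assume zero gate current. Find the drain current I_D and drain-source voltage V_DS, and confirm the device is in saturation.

I_D ≈ 3.1 mA, V_DS ≈ 8.9 V

V_G = V_DD·R_2/(R_1+R_2) = 11×56/206 = 2.99 V. With the source grounded, V_GS = V_G = 2.99 V.
Assume saturation: I_D = (k_n/2)(V_GS − V_t)² = (2.2/2)×(2.99 − 1.3)² = 1.1×1.69² = 3.14 mA.
V_DS = V_DD − I_D·R_D = 11 − 3.14×0.68 = 8.86 V.
Saturation requires V_DS ≥ V_GS − V_t = 1.69 V; 8.86 ≥ 1.69 ✓.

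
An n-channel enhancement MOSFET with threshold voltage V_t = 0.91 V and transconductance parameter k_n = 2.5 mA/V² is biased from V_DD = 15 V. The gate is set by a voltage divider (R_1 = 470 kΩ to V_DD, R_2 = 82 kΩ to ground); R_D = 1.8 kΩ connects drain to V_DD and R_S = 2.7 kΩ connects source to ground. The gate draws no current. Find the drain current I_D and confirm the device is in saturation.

I_D ≈ 0.31 mA

V_G = V_DD·R_2/(R_1+R_2) = 15×82/552 = 2.23 V.
Assume saturation: I_D = (k_n/2)(V_GS − V_t)² with V_GS = V_G − I_D·R_S = 2.23 − 2.7·I_D.
Substituting gives 9.11·I_D² − 9.9·I_D + 2.17 = 0, with roots I_D = 0.305 or 0.781 mA.
The root I_D = 0.781 mA gives V_GS = 0.12 V ≤ V_t, so take I_D = 0.305 mA.
Then V_GS = 1.4 V and V_DS = V_DD − I_D(R_D+R_S) = 15 − 0.305×4.5 = 13.6 V.
Saturation requires V_DS ≥ V_GS − V_t = 0.494 V; 13.6 ≥ 0.494 ✓.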